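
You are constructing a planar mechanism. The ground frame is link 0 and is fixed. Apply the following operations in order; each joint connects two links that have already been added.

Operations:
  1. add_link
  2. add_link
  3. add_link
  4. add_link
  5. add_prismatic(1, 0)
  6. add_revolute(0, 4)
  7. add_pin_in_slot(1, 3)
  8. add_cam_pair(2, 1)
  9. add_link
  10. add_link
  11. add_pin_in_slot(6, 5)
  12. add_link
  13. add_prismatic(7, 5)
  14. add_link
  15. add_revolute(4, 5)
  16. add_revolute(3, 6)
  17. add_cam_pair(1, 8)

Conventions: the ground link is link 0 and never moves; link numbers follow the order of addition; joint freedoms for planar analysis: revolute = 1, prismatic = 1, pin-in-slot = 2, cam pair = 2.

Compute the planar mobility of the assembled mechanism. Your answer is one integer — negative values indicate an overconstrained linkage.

L=1 J1=0 J2=0
add link → L=2 J1=0 J2=0
add link → L=3 J1=0 J2=0
add link → L=4 J1=0 J2=0
add link → L=5 J1=0 J2=0
P@1,0 dof=1 J1 → L=5 J1=1 J2=0
R@0,4 dof=1 J1 → L=5 J1=2 J2=0
PS@1,3 dof=2 J2 → L=5 J1=2 J2=1
C@2,1 dof=2 J2 → L=5 J1=2 J2=2
add link → L=6 J1=2 J2=2
add link → L=7 J1=2 J2=2
PS@6,5 dof=2 J2 → L=7 J1=2 J2=3
add link → L=8 J1=2 J2=3
P@7,5 dof=1 J1 → L=8 J1=3 J2=3
add link → L=9 J1=3 J2=3
R@4,5 dof=1 J1 → L=9 J1=4 J2=3
R@3,6 dof=1 J1 → L=9 J1=5 J2=3
C@1,8 dof=2 J2 → L=9 J1=5 J2=4
M=3(L−1)−2J1−J2=3·8−2·5−4=10

M = 10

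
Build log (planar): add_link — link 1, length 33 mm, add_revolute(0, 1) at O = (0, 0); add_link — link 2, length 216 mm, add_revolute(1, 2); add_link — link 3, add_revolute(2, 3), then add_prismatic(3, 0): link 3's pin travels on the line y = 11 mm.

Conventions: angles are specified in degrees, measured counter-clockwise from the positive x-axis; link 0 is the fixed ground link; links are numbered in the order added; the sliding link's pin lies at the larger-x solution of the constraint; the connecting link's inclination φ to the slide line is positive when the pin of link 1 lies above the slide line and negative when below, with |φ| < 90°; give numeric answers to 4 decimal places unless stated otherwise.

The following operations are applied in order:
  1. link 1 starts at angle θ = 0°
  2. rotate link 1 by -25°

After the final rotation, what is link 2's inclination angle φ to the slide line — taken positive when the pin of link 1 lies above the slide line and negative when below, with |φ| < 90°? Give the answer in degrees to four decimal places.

geometry: r = 33 mm, L = 216 mm, e = 11 mm; θ starts at 0°
rotate link 1 by -25°: θ ← 0° -25° = -25°
h = r sin θ − e = -13.946403 − 11 = -24.946403
sin φ = h / L = -24.946403 / 216 = -0.11549260
φ = arcsin(-0.11549260) = -6.632039°

-6.6320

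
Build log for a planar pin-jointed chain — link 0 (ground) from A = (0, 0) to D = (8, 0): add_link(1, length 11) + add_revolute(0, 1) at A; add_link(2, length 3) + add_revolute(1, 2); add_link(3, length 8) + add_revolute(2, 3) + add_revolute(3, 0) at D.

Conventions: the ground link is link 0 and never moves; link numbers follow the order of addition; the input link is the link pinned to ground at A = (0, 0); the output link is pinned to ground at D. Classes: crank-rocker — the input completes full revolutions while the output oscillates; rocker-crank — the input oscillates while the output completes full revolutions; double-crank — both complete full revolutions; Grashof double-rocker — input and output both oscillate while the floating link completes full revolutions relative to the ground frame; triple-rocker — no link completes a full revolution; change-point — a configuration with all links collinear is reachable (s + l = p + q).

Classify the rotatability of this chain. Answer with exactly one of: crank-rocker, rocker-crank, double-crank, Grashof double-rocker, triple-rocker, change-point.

lengths: ground=8, input=11, coupler=3, output=8
sorted: s=3 (shortest), l=11 (longest), p+q=16
s + l = 14 vs p + q = 16
s + l < p + q (Grashof) with shortest = coupler link → Grashof double-rocker

Grashof double-rocker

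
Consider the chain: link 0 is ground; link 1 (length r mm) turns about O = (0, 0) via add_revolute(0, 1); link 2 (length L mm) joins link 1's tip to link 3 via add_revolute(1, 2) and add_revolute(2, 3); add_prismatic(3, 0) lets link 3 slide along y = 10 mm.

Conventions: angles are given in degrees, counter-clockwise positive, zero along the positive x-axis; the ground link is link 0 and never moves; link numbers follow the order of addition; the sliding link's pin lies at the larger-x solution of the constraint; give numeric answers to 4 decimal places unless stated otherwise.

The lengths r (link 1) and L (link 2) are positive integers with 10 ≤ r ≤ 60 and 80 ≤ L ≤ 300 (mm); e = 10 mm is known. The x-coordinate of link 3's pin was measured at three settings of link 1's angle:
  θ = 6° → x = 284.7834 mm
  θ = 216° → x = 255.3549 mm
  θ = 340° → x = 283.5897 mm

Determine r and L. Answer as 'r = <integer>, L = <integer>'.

constraint per measurement: (x − r cos θ)² + (r sin θ − e)² = L²
subtracting the θ₁ and θ₂ equations cancels the r² and L² terms:
r = (x₁² − x₂²) / (2[(x₁cos θ₁ + e sin θ₁) − (x₂cos θ₂ + e sin θ₂)]) = 16.0000 → r = 16
L² = (x₁ − r cos θ₁)² + (r sin θ₁ − e)² = 72360.9894 → L = 269.0000 → L = 269
check at θ₃=340°: x = 283.5897 (printed 283.5897) ✓

r = 16, L = 269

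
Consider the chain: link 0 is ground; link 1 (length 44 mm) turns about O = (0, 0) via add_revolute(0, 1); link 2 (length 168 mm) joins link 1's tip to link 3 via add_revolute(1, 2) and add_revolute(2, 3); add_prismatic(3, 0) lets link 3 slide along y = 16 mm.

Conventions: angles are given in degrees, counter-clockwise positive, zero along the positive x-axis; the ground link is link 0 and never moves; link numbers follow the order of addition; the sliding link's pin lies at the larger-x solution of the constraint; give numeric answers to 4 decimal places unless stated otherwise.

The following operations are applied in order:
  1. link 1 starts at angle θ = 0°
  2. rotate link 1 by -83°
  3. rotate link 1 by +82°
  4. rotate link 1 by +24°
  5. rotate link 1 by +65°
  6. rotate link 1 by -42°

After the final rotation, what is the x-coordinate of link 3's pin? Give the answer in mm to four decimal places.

geometry: r = 44 mm, L = 168 mm, e = 16 mm; θ starts at 0°
rotate link 1 by -83°: θ ← 0° -83° = -83°
rotate link 1 by +82°: θ ← -83° +82° = -1°
rotate link 1 by +24°: θ ← -1° +24° = 23°
rotate link 1 by +65°: θ ← 23° +65° = 88°
rotate link 1 by -42°: θ ← 88° -42° = 46°
crank pin P = (r cos θ, r sin θ) = (30.564968, 31.650951)
h = r sin θ − e = 31.650951 − 16 = 15.650951
x = r cos θ + √(L² − h²) = 30.564968 + 167.269387 = 197.834355

197.8344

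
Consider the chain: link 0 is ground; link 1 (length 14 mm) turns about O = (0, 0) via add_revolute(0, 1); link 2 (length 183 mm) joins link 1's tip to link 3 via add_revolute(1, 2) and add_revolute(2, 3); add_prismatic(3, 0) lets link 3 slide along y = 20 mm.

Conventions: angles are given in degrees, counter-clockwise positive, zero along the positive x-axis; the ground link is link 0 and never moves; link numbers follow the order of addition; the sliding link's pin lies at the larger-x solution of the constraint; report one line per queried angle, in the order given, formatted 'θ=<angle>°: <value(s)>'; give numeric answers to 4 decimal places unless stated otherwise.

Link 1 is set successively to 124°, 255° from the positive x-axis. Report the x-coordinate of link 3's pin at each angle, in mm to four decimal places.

geometry: r = 14 mm, L = 183 mm, e = 20 mm
θ=124°: crank pin P = (r cos θ, r sin θ) = (-7.828701, 11.606526)
θ=124°: h = r sin θ − e = 11.606526 − 20 = -8.393474
θ=124°: x = r cos θ + √(L² − h²) = -7.828701 + 182.807411 = 174.978711
θ=255°: crank pin P = (r cos θ, r sin θ) = (-3.623467, -13.522962)
θ=255°: h = r sin θ − e = -13.522962 − 20 = -33.522962
θ=255°: x = r cos θ + √(L² − h²) = -3.623467 + 179.903338 = 176.279871

θ=124°: 174.9787
θ=255°: 176.2799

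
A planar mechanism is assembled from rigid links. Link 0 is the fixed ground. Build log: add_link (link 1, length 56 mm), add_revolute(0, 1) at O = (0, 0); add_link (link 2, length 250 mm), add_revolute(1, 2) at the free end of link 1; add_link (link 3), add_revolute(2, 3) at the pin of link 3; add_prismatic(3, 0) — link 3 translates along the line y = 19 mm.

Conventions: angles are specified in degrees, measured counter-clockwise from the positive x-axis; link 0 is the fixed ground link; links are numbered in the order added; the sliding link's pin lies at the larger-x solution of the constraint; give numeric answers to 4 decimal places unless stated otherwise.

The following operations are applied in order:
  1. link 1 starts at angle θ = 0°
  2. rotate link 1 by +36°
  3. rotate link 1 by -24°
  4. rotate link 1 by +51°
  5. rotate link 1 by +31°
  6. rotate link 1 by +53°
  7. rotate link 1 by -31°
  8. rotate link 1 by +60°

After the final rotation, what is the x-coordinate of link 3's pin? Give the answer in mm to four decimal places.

geometry: r = 56 mm, L = 250 mm, e = 19 mm; θ starts at 0°
rotate link 1 by +36°: θ ← 0° +36° = 36°
rotate link 1 by -24°: θ ← 36° -24° = 12°
rotate link 1 by +51°: θ ← 12° +51° = 63°
rotate link 1 by +31°: θ ← 63° +31° = 94°
rotate link 1 by +53°: θ ← 94° +53° = 147°
rotate link 1 by -31°: θ ← 147° -31° = 116°
rotate link 1 by +60°: θ ← 116° +60° = 176°
crank pin P = (r cos θ, r sin θ) = (-55.863587, 3.906363)
h = r sin θ − e = 3.906363 − 19 = -15.093637
x = r cos θ + √(L² − h²) = -55.863587 + 249.543948 = 193.680361

193.6804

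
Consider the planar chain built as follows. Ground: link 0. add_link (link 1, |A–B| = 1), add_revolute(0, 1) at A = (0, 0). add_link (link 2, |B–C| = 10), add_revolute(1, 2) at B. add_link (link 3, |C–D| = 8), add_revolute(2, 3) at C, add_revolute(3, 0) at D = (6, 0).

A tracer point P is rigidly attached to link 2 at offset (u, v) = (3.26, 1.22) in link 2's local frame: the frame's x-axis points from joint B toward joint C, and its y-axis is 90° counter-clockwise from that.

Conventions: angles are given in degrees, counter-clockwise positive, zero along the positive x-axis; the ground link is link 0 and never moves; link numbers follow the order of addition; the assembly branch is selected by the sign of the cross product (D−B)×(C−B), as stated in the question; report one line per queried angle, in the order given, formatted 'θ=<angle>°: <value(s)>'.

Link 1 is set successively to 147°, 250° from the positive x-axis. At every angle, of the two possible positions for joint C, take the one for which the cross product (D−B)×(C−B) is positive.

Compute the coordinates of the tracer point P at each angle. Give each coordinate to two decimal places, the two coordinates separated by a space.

A=(0,0), D=(6.00,0)
θ=147°: B = A + 1.00·(cos147°, sin147°) = (-0.8387, 0.5446)
θ=147°: |BD| = 6.8603
θ=147°: circle(B,10.00) ∩ circle(D,8.00): a=6.0539, h=7.9593
θ=147°:   candidates: C₊=(5.8280,7.9982) cross=54.603; C₋=(4.5643,-7.8701) cross=-54.603
θ=147°:   branch + wants cross > 0 → take C=(5.8280,7.9982) (cross=54.603)
θ=147°: ex = (C−B)/|BC| = (0.6667,0.7454); ey = (-0.7454,0.6667)
θ=147°: P = B + 3.26·ex + 1.22·ey = (0.4254,3.7878)
θ=250°: B = A + 1.00·(cos250°, sin250°) = (-0.3420, -0.9397)
θ=250°: |BD| = 6.4113
θ=250°: circle(B,10.00) ∩ circle(D,8.00): a=6.0132, h=7.9901
θ=250°:   candidates: C₊=(4.4351,7.8455) cross=51.227; C₋=(6.7773,-7.9621) cross=-51.227
θ=250°:   branch + wants cross > 0 → take C=(4.4351,7.8455) (cross=51.227)
θ=250°: ex = (C−B)/|BC| = (0.4777,0.8785); ey = (-0.8785,0.4777)
θ=250°: P = B + 3.26·ex + 1.22·ey = (0.1435,2.5071)

θ=147°: 0.43 3.79
θ=250°: 0.14 2.51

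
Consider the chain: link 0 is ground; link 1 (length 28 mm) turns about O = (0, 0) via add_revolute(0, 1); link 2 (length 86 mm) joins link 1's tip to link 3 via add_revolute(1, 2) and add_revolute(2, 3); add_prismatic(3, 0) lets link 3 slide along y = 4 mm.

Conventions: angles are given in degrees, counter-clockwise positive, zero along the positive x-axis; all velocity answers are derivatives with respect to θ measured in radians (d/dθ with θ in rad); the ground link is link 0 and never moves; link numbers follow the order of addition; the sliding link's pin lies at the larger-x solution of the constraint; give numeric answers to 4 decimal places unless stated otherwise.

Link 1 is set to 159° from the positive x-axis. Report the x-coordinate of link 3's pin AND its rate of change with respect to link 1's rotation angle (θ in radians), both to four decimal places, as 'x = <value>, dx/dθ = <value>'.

geometry: r = 28 mm, L = 86 mm, e = 4 mm
crank pin P = (r cos θ, r sin θ) = (-26.140252, 10.034303)
h = r sin θ − e = 10.034303 − 4 = 6.034303
x = r cos θ + √(L² − h²) = -26.140252 + 85.788036 = 59.647784
dx/dθ = −r sin θ − h·r cos θ/√(L² − h²) (θ in radians; h = 6.034303) = -8.195606

x = 59.6478, dx/dθ = -8.1956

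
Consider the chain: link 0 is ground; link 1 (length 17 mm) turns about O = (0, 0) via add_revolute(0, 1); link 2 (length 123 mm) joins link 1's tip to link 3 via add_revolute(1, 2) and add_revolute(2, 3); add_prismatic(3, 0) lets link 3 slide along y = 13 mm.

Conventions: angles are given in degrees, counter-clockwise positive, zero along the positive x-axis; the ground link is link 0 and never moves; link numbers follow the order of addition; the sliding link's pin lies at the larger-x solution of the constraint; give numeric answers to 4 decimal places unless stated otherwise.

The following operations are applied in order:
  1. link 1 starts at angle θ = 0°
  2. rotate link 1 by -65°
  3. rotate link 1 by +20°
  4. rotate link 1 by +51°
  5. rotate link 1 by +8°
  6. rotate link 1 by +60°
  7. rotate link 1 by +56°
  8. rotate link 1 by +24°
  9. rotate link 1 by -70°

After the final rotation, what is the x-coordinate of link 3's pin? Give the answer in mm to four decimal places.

geometry: r = 17 mm, L = 123 mm, e = 13 mm; θ starts at 0°
rotate link 1 by -65°: θ ← 0° -65° = -65°
rotate link 1 by +20°: θ ← -65° +20° = -45°
rotate link 1 by +51°: θ ← -45° +51° = 6°
rotate link 1 by +8°: θ ← 6° +8° = 14°
rotate link 1 by +60°: θ ← 14° +60° = 74°
rotate link 1 by +56°: θ ← 74° +56° = 130°
rotate link 1 by +24°: θ ← 130° +24° = 154°
rotate link 1 by -70°: θ ← 154° -70° = 84°
crank pin P = (r cos θ, r sin θ) = (1.776984, 16.906872)
h = r sin θ − e = 16.906872 − 13 = 3.906872
x = r cos θ + √(L² − h²) = 1.776984 + 122.937937 = 124.714921

124.7149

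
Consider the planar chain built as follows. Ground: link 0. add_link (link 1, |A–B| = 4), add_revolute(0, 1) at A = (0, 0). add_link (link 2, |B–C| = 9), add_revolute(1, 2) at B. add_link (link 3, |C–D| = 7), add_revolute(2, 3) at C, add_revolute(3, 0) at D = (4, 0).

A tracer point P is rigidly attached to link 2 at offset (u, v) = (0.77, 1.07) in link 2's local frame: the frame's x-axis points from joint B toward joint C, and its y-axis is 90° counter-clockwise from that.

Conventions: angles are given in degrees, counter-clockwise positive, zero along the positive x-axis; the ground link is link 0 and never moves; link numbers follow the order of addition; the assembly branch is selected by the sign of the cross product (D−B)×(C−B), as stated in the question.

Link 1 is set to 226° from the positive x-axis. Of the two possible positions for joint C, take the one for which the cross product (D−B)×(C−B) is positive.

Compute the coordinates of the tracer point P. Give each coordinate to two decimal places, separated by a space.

A=(0,0), D=(4.00,0)
B = A + 4.00·(cos226°, sin226°) = (-2.7786, -2.8774)
|BD| = 7.3640
circle(B,9.00) ∩ circle(D,7.00): a=5.8547, h=6.8354
  candidates: C₊=(-0.0601,5.7022) cross=50.336; C₋=(5.2815,-6.8817) cross=-50.336
  branch + wants cross > 0 → take C=(-0.0601,5.7022) (cross=50.336)
ex = (C−B)/|BC| = (0.3021,0.9533); ey = (-0.9533,0.3021)
P = B + 0.77·ex + 1.07·ey = (-3.5661,-1.8201)

-3.57 -1.82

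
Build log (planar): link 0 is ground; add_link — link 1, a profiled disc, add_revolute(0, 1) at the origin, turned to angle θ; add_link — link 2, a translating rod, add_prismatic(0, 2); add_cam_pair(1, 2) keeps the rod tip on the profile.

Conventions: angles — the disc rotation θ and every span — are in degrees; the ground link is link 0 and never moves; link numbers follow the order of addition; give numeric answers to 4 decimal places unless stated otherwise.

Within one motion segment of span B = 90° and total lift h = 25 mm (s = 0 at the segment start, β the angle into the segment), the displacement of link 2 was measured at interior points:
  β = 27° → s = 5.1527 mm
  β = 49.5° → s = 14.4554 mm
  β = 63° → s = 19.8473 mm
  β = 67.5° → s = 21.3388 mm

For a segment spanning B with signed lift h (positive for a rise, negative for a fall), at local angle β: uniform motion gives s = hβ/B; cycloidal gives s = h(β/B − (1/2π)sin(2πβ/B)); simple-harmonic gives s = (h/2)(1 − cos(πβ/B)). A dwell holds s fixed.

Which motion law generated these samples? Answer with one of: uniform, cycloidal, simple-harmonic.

candidates at β/B = r: uniform s = h·r (linear in β); cycloidal s = h·(r − sin(2πr)/(2π)); simple-harmonic s = (h/2)(1 − cos(πr))
β=27°: printed 5.1527 | uniform 7.5000, cycloidal 3.7159, simple-harmonic 5.1527
β=49.5°: printed 14.4554 | uniform 13.7500, cycloidal 14.9795, simple-harmonic 14.4554
β=63°: printed 19.8473 | uniform 17.5000, cycloidal 21.2841, simple-harmonic 19.8473
β=67.5°: printed 21.3388 | uniform 18.7500, cycloidal 22.7289, simple-harmonic 21.3388
only one law matches every sample → simple-harmonic

simple-harmonic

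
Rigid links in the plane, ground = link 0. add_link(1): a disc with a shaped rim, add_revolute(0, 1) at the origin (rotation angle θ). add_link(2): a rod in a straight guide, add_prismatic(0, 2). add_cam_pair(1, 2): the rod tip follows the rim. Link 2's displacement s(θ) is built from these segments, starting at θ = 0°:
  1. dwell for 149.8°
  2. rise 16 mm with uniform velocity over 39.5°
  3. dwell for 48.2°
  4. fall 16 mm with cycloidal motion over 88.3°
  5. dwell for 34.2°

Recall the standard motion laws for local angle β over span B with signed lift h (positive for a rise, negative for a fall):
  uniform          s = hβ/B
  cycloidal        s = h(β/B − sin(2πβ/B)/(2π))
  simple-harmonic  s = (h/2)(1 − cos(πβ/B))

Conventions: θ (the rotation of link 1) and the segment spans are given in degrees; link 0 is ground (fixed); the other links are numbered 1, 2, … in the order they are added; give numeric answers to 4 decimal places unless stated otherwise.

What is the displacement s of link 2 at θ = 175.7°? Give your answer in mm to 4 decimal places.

segment 1 (0° to 149.8°, dwell): s unchanged at 0.0000
θ = 175.7° falls in segment 2 (149.8° to 189.3°, uniform, h = 16): β = 175.7 − 149.8 = 25.9°, B = 39.5°; Δs = 16·25.9/39.5 = 10.4911; s = 0.0000 + 10.4911 = 10.4911

10.4911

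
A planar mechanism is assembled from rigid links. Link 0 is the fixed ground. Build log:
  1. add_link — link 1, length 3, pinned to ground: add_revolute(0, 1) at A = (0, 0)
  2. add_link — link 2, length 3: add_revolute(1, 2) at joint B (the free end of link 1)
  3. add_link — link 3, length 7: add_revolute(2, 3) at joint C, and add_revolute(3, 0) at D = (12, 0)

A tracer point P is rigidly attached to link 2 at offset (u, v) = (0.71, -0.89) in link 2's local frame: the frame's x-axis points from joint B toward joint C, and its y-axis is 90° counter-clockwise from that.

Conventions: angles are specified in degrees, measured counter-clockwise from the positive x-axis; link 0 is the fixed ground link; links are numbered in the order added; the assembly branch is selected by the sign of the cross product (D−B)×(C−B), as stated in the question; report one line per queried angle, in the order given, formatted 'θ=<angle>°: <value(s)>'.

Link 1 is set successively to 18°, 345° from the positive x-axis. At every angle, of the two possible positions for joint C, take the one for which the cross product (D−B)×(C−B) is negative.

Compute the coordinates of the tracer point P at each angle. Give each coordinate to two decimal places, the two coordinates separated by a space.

A=(0,0), D=(12.00,0)
θ=18°: B = A + 3.00·(cos18°, sin18°) = (2.8532, 0.9271)
θ=18°: |BD| = 9.1937
θ=18°: circle(B,3.00) ∩ circle(D,7.00): a=2.4214, h=1.7711
θ=18°:   candidates: C₊=(5.4409,2.4449) cross=16.283; C₋=(5.0837,-1.0791) cross=-16.283
θ=18°:   branch - wants cross < 0 → take C=(5.0837,-1.0791) (cross=-16.283)
θ=18°: ex = (C−B)/|BC| = (0.7435,-0.6687); ey = (0.6687,0.7435)
θ=18°: P = B + 0.71·ex + -0.89·ey = (2.7859,-0.2095)
θ=345°: B = A + 3.00·(cos345°, sin345°) = (2.8978, -0.7765)
θ=345°: |BD| = 9.1353
θ=345°: circle(B,3.00) ∩ circle(D,7.00): a=2.3783, h=1.8285
θ=345°:   candidates: C₊=(5.1121,1.2476) cross=16.704; C₋=(5.4229,-2.3962) cross=-16.704
θ=345°:   branch - wants cross < 0 → take C=(5.4229,-2.3962) (cross=-16.704)
θ=345°: ex = (C−B)/|BC| = (0.8417,-0.5399); ey = (0.5399,0.8417)
θ=345°: P = B + 0.71·ex + -0.89·ey = (3.0149,-1.9089)

θ=18°: 2.79 -0.21
θ=345°: 3.01 -1.91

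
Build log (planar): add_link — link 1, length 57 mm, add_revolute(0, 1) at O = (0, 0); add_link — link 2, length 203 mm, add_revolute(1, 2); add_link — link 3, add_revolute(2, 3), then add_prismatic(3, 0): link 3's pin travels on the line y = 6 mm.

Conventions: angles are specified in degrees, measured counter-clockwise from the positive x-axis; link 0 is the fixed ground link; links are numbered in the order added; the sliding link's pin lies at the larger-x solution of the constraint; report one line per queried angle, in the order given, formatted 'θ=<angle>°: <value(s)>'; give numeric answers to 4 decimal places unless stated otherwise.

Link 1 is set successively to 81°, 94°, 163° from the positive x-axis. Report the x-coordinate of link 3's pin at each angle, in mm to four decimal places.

geometry: r = 57 mm, L = 203 mm, e = 6 mm
θ=81°: crank pin P = (r cos θ, r sin θ) = (8.916765, 56.298235)
θ=81°: h = r sin θ − e = 56.298235 − 6 = 50.298235
θ=81°: x = r cos θ + √(L² − h²) = 8.916765 + 196.669996 = 205.586761
θ=94°: crank pin P = (r cos θ, r sin θ) = (-3.976119, 56.861151)
θ=94°: h = r sin θ − e = 56.861151 − 6 = 50.861151
θ=94°: x = r cos θ + √(L² − h²) = -3.976119 + 196.525172 = 192.549053
θ=163°: crank pin P = (r cos θ, r sin θ) = (-54.509371, 16.665187)
θ=163°: h = r sin θ − e = 16.665187 − 6 = 10.665187
θ=163°: x = r cos θ + √(L² − h²) = -54.509371 + 202.719643 = 148.210272

θ=81°: 205.5868
θ=94°: 192.5491
θ=163°: 148.2103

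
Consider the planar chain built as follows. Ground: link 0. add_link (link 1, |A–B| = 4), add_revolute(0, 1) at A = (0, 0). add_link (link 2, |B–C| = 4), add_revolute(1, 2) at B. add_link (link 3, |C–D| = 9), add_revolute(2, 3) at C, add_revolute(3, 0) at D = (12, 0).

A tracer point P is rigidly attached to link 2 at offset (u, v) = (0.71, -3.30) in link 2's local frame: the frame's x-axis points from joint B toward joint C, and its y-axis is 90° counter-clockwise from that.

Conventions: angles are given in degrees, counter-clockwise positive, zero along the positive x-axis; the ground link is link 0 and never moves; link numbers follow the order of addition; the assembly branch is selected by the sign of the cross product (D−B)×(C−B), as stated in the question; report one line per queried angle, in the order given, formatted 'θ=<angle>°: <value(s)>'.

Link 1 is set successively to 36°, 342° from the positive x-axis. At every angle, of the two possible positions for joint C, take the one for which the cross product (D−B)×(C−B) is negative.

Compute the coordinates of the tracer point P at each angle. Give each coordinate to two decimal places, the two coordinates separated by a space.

A=(0,0), D=(12.00,0)
θ=36°: B = A + 4.00·(cos36°, sin36°) = (3.2361, 2.3511)
θ=36°: |BD| = 9.0738
θ=36°: circle(B,4.00) ∩ circle(D,9.00): a=0.9552, h=3.8843
θ=36°:   candidates: C₊=(5.1651,5.8553) cross=35.245; C₋=(3.1522,-1.6480) cross=-35.245
θ=36°:   branch - wants cross < 0 → take C=(3.1522,-1.6480) (cross=-35.245)
θ=36°: ex = (C−B)/|BC| = (-0.0210,-0.9998); ey = (0.9998,-0.0210)
θ=36°: P = B + 0.71·ex + -3.30·ey = (-0.0781,1.7105)
θ=342°: B = A + 4.00·(cos342°, sin342°) = (3.8042, -1.2361)
θ=342°: |BD| = 8.2885
θ=342°: circle(B,4.00) ∩ circle(D,9.00): a=0.2231, h=3.9938
θ=342°:   candidates: C₊=(3.4293,2.7463) cross=33.102; C₋=(4.6204,-5.1519) cross=-33.102
θ=342°:   branch - wants cross < 0 → take C=(4.6204,-5.1519) (cross=-33.102)
θ=342°: ex = (C−B)/|BC| = (0.2041,-0.9790); ey = (0.9790,0.2041)
θ=342°: P = B + 0.71·ex + -3.30·ey = (0.7185,-2.6045)

θ=36°: -0.08 1.71
θ=342°: 0.72 -2.60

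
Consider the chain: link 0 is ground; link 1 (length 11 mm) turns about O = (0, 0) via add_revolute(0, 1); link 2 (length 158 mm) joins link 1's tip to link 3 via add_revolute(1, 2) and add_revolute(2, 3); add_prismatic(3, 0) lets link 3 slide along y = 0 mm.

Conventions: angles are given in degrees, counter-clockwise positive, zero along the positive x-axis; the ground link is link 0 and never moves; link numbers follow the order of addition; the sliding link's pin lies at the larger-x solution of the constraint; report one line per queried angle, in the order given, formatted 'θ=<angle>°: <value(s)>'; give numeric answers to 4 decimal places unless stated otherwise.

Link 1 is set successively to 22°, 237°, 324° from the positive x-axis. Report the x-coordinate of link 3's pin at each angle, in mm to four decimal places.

geometry: r = 11 mm, L = 158 mm, e = 0 mm
θ=22°: crank pin P = (r cos θ, r sin θ) = (10.199022, 4.120673)
θ=22°: h = r sin θ − e = 4.120673 − 0 = 4.120673
θ=22°: x = r cos θ + √(L² − h²) = 10.199022 + 157.946257 = 168.145279
θ=237°: crank pin P = (r cos θ, r sin θ) = (-5.991029, -9.225376)
θ=237°: h = r sin θ − e = -9.225376 − 0 = -9.225376
θ=237°: x = r cos θ + √(L² − h²) = -5.991029 + 157.730442 = 151.739413
θ=324°: crank pin P = (r cos θ, r sin θ) = (8.899187, -6.465638)
θ=324°: h = r sin θ − e = -6.465638 − 0 = -6.465638
θ=324°: x = r cos θ + √(L² − h²) = 8.899187 + 157.867652 = 166.766839

θ=22°: 168.1453
θ=237°: 151.7394
θ=324°: 166.7668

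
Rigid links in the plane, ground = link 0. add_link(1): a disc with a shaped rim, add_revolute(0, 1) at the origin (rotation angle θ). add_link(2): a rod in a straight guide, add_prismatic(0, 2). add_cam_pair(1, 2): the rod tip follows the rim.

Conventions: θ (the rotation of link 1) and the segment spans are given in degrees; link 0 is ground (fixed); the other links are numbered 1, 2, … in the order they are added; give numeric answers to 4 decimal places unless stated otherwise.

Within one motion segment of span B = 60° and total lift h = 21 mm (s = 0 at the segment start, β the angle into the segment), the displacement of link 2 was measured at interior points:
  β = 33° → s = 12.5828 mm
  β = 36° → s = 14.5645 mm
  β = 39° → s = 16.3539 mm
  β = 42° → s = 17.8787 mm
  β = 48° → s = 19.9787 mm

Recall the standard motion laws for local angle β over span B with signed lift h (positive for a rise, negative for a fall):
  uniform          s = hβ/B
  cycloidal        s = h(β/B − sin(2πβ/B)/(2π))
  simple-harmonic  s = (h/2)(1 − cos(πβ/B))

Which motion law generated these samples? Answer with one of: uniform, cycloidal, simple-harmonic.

candidates at β/B = r: uniform s = h·r (linear in β); cycloidal s = h·(r − sin(2πr)/(2π)); simple-harmonic s = (h/2)(1 − cos(πr))
β=33°: printed 12.5828 | uniform 11.5500, cycloidal 12.5828, simple-harmonic 12.1426
β=36°: printed 14.5645 | uniform 12.6000, cycloidal 14.5645, simple-harmonic 13.7447
β=39°: printed 16.3539 | uniform 13.6500, cycloidal 16.3539, simple-harmonic 15.2669
β=42°: printed 17.8787 | uniform 14.7000, cycloidal 17.8787, simple-harmonic 16.6717
β=48°: printed 19.9787 | uniform 16.8000, cycloidal 19.9787, simple-harmonic 18.9947
only one law matches every sample → cycloidal

cycloidal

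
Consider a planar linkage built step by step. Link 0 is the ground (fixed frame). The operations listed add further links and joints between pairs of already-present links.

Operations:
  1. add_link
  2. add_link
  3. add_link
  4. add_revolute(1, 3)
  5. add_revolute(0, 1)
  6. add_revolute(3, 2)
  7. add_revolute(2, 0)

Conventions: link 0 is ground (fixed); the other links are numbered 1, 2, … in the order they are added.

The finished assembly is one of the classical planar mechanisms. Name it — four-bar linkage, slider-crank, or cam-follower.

links: 4 (incl. ground); joints: 4 revolute, 0 prismatic, 0 higher (cam) pair, forming one closed loop
4 links in a single 4R loop → four-bar linkage

four-bar linkage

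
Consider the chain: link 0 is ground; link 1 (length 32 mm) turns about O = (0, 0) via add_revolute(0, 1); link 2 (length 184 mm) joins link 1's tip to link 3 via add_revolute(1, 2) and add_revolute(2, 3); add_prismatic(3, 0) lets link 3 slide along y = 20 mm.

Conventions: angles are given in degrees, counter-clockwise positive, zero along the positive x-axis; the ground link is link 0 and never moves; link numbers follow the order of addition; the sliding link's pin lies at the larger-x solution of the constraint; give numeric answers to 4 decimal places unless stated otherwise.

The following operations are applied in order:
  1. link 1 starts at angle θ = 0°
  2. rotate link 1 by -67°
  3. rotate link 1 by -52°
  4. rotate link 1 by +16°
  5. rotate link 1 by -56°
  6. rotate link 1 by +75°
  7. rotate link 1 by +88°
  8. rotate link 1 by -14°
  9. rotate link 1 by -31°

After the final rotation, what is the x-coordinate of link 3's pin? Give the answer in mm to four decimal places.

geometry: r = 32 mm, L = 184 mm, e = 20 mm; θ starts at 0°
rotate link 1 by -67°: θ ← 0° -67° = -67°
rotate link 1 by -52°: θ ← -67° -52° = -119°
rotate link 1 by +16°: θ ← -119° +16° = -103°
rotate link 1 by -56°: θ ← -103° -56° = -159°
rotate link 1 by +75°: θ ← -159° +75° = -84°
rotate link 1 by +88°: θ ← -84° +88° = 4°
rotate link 1 by -14°: θ ← 4° -14° = -10°
rotate link 1 by -31°: θ ← -10° -31° = -41°
crank pin P = (r cos θ, r sin θ) = (24.150707, -20.993889)
h = r sin θ − e = -20.993889 − 20 = -40.993889
x = r cos θ + √(L² − h²) = 24.150707 + 179.375308 = 203.526014

203.5260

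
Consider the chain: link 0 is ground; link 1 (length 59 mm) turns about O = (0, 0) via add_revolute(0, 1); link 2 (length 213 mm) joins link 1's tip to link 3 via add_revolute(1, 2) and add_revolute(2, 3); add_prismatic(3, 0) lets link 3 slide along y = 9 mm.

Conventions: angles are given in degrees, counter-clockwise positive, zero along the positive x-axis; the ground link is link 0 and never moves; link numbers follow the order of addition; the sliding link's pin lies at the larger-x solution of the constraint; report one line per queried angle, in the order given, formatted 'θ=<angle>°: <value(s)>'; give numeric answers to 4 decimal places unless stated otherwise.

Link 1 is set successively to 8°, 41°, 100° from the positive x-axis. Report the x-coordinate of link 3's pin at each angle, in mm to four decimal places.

geometry: r = 59 mm, L = 213 mm, e = 9 mm
θ=8°: crank pin P = (r cos θ, r sin θ) = (58.425816, 8.211213)
θ=8°: h = r sin θ − e = 8.211213 − 9 = -0.788787
θ=8°: x = r cos θ + √(L² − h²) = 58.425816 + 212.998539 = 271.424356
θ=41°: crank pin P = (r cos θ, r sin θ) = (44.527865, 38.707483)
θ=41°: h = r sin θ − e = 38.707483 − 9 = 29.707483
θ=41°: x = r cos θ + √(L² − h²) = 44.527865 + 210.918149 = 255.446014
θ=100°: crank pin P = (r cos θ, r sin θ) = (-10.245242, 58.103657)
θ=100°: h = r sin θ − e = 58.103657 − 9 = 49.103657
θ=100°: x = r cos θ + √(L² − h²) = -10.245242 + 207.262710 = 197.017467

θ=8°: 271.4244
θ=41°: 255.4460
θ=100°: 197.0175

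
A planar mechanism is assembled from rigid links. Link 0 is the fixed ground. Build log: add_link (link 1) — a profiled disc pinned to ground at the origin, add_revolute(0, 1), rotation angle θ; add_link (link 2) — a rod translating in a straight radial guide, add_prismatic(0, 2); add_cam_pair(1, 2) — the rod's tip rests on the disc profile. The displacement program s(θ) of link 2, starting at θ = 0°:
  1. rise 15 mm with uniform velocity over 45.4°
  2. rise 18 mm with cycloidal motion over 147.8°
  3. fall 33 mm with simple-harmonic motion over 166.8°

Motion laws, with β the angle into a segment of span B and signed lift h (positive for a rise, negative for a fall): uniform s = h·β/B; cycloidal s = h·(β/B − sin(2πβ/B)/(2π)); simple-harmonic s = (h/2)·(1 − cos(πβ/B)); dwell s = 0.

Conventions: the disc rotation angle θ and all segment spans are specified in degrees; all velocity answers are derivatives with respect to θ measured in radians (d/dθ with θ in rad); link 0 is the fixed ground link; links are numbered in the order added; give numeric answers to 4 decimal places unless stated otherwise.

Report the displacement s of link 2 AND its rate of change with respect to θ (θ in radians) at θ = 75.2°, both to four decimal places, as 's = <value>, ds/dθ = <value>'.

seg 1 [0°–45.4°] uniform, h=15: full span → s += 15 → s = 15.0000
seg 2 [45.4°–193.2°] cycloidal, h=18: θ=75.2° here. β=29.8, B=147.8. 18·(0.2016 − sin(2π·0.2016)/(2π)) = 0.8958 → s = 15.8958
velocity in seg [45.4°–193.2°] (cycloidal), θ in radians: β = 29.8° = 0.5201 rad, B = 147.8° = 2.5796 rad; ds/dθ = (h/B)(1 − cos(2πβ/B)) = (18/2.5796)(1 − cos(2π·0.2016)) = 4.889385 mm/rad

s = 15.8958, ds/dθ = 4.8894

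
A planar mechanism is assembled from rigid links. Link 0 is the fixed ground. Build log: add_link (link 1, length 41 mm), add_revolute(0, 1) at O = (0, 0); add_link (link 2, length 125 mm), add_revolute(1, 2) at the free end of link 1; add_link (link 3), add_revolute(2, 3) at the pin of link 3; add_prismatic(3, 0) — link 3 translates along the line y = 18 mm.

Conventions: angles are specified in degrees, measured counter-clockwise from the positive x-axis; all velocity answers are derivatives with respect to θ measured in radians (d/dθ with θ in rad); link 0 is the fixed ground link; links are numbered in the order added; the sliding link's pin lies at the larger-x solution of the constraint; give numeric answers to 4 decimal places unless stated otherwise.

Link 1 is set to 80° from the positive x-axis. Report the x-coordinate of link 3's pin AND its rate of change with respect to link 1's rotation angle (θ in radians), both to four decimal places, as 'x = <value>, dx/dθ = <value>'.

geometry: r = 41 mm, L = 125 mm, e = 18 mm
crank pin P = (r cos θ, r sin θ) = (7.119575, 40.377118)
h = r sin θ − e = 40.377118 − 18 = 22.377118
x = r cos θ + √(L² − h²) = 7.119575 + 122.980749 = 130.100324
dx/dθ = −r sin θ − h·r cos θ/√(L² − h²) (θ in radians; h = 22.377118) = -41.672569

x = 130.1003, dx/dθ = -41.6726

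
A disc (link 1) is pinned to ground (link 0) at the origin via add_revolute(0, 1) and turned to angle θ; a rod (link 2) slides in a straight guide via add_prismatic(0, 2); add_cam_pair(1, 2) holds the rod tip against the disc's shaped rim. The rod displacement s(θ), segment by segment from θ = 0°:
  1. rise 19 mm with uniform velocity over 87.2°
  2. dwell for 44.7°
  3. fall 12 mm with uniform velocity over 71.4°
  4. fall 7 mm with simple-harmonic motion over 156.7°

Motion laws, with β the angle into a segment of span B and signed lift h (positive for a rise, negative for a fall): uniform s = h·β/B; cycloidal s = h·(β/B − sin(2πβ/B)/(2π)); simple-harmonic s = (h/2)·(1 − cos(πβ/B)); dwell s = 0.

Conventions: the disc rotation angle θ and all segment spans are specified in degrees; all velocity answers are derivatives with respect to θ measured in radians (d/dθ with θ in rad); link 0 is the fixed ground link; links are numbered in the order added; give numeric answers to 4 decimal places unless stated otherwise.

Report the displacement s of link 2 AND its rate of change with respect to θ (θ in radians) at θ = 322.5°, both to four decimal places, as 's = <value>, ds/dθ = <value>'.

segment 1 (0° to 87.2°, uniform, h = 19) is passed completely: s = 0.0000 + (19) = 19.0000
segment 2 (87.2° to 131.9°, dwell): s unchanged at 19.0000
segment 3 (131.9° to 203.3°, uniform, h = -12) is passed completely: s = 19.0000 + (-12) = 7.0000
θ = 322.5° falls in segment 4 (203.3° to 360°, simple-harmonic, h = -7): β = 322.5 − 203.3 = 119.2°, B = 156.7°; Δs = -7/2·(1 − cos(π·0.7607)) = -6.0566; s = 7.0000 − 6.0566 = 0.9434
velocity in seg [203.3°–360°] (simple-harmonic), θ in radians: β = 119.2° = 2.0804 rad, B = 156.7° = 2.7349 rad; ds/dθ = (πh/(2B)) sin(πβ/B) = (π·(-7)/(2·2.7349)) sin(π·0.7607) = -2.745815 mm/rad

s = 0.9434, ds/dθ = -2.7458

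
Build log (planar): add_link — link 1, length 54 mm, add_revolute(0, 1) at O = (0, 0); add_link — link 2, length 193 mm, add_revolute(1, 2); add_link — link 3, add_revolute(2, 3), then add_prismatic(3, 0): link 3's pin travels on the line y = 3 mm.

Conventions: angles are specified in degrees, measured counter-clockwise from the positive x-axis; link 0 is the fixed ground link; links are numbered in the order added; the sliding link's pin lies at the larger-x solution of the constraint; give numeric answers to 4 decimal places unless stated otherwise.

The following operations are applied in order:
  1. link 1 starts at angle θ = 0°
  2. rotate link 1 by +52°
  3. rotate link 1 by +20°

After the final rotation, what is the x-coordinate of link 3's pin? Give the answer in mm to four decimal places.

geometry: r = 54 mm, L = 193 mm, e = 3 mm; θ starts at 0°
rotate link 1 by +52°: θ ← 0° +52° = 52°
rotate link 1 by +20°: θ ← 52° +20° = 72°
crank pin P = (r cos θ, r sin θ) = (16.686918, 51.357052)
h = r sin θ − e = 51.357052 − 3 = 48.357052
x = r cos θ + √(L² − h²) = 16.686918 + 186.843773 = 203.530691

203.5307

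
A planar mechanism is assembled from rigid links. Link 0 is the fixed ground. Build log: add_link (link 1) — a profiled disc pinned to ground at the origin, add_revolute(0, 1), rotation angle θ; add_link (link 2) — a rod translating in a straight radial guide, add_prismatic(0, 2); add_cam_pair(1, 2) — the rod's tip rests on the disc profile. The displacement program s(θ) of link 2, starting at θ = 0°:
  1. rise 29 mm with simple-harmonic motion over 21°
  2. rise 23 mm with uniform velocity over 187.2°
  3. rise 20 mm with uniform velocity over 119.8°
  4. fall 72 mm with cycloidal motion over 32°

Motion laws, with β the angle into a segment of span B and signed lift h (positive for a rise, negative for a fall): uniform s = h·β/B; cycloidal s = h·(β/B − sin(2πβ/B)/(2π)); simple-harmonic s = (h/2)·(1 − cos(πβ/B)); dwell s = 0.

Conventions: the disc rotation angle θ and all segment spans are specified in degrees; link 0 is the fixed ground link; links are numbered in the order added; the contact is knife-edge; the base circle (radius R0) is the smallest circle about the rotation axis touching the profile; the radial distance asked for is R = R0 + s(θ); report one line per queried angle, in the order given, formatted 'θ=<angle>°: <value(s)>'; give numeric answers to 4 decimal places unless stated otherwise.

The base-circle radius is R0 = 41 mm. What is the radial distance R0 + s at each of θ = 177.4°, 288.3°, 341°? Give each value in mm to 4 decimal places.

seg 1 [0°–21°] simple-harmonic, h=29: full span → s += 29 → s = 29.0000
seg 2 [21°–208.2°] uniform, h=23: θ=177.4° here. β=156.4, B=187.2. 23·156.4/187.2 = 19.2158 → s = 48.2158
seg 2 [21°–208.2°] uniform, h=23: full span → s += 23 → s = 52.0000
seg 3 [208.2°–328°] uniform, h=20: θ=288.3° here. β=80.1, B=119.8. 20·80.1/119.8 = 13.3723 → s = 65.3723
seg 3 [208.2°–328°] uniform, h=20: full span → s += 20 → s = 72.0000
seg 4 [328°–360°] cycloidal, h=-72: θ=341° here. β=13, B=32. -72·(0.4062 − sin(2π·0.4062)/(2π)) = -22.8836 → s = 49.1164
θ=177.4°: R = R0 + s = 41 + 48.2158 = 89.2158
θ=288.3°: R = R0 + s = 41 + 65.3723 = 106.3723
θ=341°: R = R0 + s = 41 + 49.1164 = 90.1164

θ=177.4°: 89.2158
θ=288.3°: 106.3723
θ=341°: 90.1164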